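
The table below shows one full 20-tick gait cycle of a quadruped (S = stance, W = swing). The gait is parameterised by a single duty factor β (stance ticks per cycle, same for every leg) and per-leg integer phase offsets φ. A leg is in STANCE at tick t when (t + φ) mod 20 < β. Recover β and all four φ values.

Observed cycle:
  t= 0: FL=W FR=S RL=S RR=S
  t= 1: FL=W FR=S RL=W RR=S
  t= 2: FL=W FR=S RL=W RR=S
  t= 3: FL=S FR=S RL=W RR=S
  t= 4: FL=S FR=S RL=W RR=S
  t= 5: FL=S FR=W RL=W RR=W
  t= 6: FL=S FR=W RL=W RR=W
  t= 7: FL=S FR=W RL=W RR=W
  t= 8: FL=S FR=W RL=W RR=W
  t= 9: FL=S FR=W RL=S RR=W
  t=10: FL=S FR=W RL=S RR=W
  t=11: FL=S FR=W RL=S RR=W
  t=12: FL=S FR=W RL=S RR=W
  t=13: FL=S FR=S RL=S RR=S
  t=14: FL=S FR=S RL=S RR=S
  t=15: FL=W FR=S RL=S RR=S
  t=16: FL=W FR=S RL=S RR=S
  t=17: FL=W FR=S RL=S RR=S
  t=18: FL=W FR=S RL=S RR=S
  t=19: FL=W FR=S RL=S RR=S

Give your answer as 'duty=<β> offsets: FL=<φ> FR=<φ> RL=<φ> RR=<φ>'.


duty=12 offsets: FL=17 FR=7 RL=11 RR=7

duty β = stance ticks per leg = 12
FL: stance ticks = 12; W→S at t=3 → φ=17
FR: stance ticks = 12; W→S at t=13 → φ=7
RL: stance ticks = 12; W→S at t=9 → φ=11
RR: stance ticks = 12; W→S at t=13 → φ=7


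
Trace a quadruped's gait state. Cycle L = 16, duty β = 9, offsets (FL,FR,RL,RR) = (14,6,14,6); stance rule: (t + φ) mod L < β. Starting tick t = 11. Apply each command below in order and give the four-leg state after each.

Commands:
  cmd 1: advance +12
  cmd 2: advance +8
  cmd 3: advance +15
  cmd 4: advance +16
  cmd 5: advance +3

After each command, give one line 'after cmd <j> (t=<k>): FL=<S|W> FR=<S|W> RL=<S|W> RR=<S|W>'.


start t=11: FL=W FR=S RL=W RR=S
cmd 1: advance +12 → t=23, phase=(5,13,5,13) → FL=S FR=W RL=S RR=W
cmd 2: advance +8 → t=31, phase=(13,5,13,5) → FL=W FR=S RL=W RR=S
cmd 3: advance +15 → t=46, phase=(12,4,12,4) → FL=W FR=S RL=W RR=S
cmd 4: advance +16 → t=62, phase=(12,4,12,4) → FL=W FR=S RL=W RR=S
cmd 5: advance +3 → t=65, phase=(15,7,15,7) → FL=W FR=S RL=W RR=S

after cmd 1 (t=23): FL=S FR=W RL=S RR=W
after cmd 2 (t=31): FL=W FR=S RL=W RR=S
after cmd 3 (t=46): FL=W FR=S RL=W RR=S
after cmd 4 (t=62): FL=W FR=S RL=W RR=S
after cmd 5 (t=65): FL=W FR=S RL=W RR=S


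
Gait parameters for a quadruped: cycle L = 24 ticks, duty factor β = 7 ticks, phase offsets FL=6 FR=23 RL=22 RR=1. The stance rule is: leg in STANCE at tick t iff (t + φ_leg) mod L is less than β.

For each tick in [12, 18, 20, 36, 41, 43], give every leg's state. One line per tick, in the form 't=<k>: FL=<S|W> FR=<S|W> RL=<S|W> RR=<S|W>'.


t=12: phase=(18,11,10,13) vs β=7 → FL=W FR=W RL=W RR=W
t=18: phase=(0,17,16,19) vs β=7 → FL=S FR=W RL=W RR=W
t=20: phase=(2,19,18,21) vs β=7 → FL=S FR=W RL=W RR=W
t=36: phase=(18,11,10,13) vs β=7 → FL=W FR=W RL=W RR=W
t=41: phase=(23,16,15,18) vs β=7 → FL=W FR=W RL=W RR=W
t=43: phase=(1,18,17,20) vs β=7 → FL=S FR=W RL=W RR=W

t=12: FL=W FR=W RL=W RR=W
t=18: FL=S FR=W RL=W RR=W
t=20: FL=S FR=W RL=W RR=W
t=36: FL=W FR=W RL=W RR=W
t=41: FL=W FR=W RL=W RR=W
t=43: FL=S FR=W RL=W RR=W


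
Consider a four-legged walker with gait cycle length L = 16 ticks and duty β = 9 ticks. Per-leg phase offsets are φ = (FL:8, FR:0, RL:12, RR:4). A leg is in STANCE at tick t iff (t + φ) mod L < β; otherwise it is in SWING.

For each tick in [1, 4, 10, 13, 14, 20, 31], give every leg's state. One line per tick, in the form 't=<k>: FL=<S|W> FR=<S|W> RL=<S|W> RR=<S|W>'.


t=1: FL=W FR=S RL=W RR=S
t=4: FL=W FR=S RL=S RR=S
t=10: FL=S FR=W RL=S RR=W
t=13: FL=S FR=W RL=W RR=S
t=14: FL=S FR=W RL=W RR=S
t=20: FL=W FR=S RL=S RR=S
t=31: FL=S FR=W RL=W RR=S

t=1: phase=(9,1,13,5) vs β=9 → FL=W FR=S RL=W RR=S
t=4: phase=(12,4,0,8) vs β=9 → FL=W FR=S RL=S RR=S
t=10: phase=(2,10,6,14) vs β=9 → FL=S FR=W RL=S RR=W
t=13: phase=(5,13,9,1) vs β=9 → FL=S FR=W RL=W RR=S
t=14: phase=(6,14,10,2) vs β=9 → FL=S FR=W RL=W RR=S
t=20: phase=(12,4,0,8) vs β=9 → FL=W FR=S RL=S RR=S
t=31: phase=(7,15,11,3) vs β=9 → FL=S FR=W RL=W RR=S


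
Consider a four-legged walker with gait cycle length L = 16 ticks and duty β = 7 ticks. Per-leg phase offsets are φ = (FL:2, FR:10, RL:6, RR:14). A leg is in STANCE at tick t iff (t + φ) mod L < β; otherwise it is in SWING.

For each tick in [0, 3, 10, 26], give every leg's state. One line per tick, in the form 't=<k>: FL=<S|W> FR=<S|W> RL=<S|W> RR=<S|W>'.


t=0: phase=(2,10,6,14) vs β=7 → FL=S FR=W RL=S RR=W
t=3: phase=(5,13,9,1) vs β=7 → FL=S FR=W RL=W RR=S
t=10: phase=(12,4,0,8) vs β=7 → FL=W FR=S RL=S RR=W
t=26: phase=(12,4,0,8) vs β=7 → FL=W FR=S RL=S RR=W

t=0: FL=S FR=W RL=S RR=W
t=3: FL=S FR=W RL=W RR=S
t=10: FL=W FR=S RL=S RR=W
t=26: FL=W FR=S RL=S RR=W


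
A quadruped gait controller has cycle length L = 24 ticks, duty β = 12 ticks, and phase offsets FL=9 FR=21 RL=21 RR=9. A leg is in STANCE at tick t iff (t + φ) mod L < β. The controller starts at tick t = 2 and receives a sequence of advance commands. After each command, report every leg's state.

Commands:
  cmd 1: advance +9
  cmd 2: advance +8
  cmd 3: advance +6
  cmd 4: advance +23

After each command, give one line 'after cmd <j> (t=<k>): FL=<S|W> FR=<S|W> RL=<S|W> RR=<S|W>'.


start t=2: FL=S FR=W RL=W RR=S
cmd 1: advance +9 → t=11, phase=(20,8,8,20) → FL=W FR=S RL=S RR=W
cmd 2: advance +8 → t=19, phase=(4,16,16,4) → FL=S FR=W RL=W RR=S
cmd 3: advance +6 → t=25, phase=(10,22,22,10) → FL=S FR=W RL=W RR=S
cmd 4: advance +23 → t=48, phase=(9,21,21,9) → FL=S FR=W RL=W RR=S

after cmd 1 (t=11): FL=W FR=S RL=S RR=W
after cmd 2 (t=19): FL=S FR=W RL=W RR=S
after cmd 3 (t=25): FL=S FR=W RL=W RR=S
after cmd 4 (t=48): FL=S FR=W RL=W RR=S


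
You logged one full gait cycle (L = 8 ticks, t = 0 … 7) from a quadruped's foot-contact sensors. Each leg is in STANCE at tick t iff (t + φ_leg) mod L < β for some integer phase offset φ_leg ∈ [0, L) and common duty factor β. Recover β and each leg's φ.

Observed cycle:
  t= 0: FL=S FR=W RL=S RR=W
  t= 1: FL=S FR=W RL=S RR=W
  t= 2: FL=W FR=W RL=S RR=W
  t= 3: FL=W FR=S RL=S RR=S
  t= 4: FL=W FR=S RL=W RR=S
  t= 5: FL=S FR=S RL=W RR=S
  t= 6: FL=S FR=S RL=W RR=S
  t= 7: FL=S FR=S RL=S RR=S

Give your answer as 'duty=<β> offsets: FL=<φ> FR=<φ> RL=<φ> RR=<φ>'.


duty=5 offsets: FL=3 FR=5 RL=1 RR=5

duty β = stance ticks per leg = 5
FL: stance ticks = 5; W→S at t=5 → φ=3
FR: stance ticks = 5; W→S at t=3 → φ=5
RL: stance ticks = 5; W→S at t=7 → φ=1
RR: stance ticks = 5; W→S at t=3 → φ=5


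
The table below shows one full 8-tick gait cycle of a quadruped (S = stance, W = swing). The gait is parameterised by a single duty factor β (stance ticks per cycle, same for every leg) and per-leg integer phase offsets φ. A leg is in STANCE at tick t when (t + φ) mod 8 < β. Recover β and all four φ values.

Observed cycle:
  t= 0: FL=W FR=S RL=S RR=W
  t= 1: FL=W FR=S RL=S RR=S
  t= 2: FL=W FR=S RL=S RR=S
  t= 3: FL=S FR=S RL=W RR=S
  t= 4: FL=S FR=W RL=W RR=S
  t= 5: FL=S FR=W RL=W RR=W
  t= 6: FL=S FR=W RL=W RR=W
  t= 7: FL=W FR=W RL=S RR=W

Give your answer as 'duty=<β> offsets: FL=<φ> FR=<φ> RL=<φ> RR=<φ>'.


duty β = stance ticks per leg = 4
FL: stance ticks = 4; W→S at t=3 → φ=5
FR: stance ticks = 4; W→S at t=0 → φ=0
RL: stance ticks = 4; W→S at t=7 → φ=1
RR: stance ticks = 4; W→S at t=1 → φ=7

duty=4 offsets: FL=5 FR=0 RL=1 RR=7


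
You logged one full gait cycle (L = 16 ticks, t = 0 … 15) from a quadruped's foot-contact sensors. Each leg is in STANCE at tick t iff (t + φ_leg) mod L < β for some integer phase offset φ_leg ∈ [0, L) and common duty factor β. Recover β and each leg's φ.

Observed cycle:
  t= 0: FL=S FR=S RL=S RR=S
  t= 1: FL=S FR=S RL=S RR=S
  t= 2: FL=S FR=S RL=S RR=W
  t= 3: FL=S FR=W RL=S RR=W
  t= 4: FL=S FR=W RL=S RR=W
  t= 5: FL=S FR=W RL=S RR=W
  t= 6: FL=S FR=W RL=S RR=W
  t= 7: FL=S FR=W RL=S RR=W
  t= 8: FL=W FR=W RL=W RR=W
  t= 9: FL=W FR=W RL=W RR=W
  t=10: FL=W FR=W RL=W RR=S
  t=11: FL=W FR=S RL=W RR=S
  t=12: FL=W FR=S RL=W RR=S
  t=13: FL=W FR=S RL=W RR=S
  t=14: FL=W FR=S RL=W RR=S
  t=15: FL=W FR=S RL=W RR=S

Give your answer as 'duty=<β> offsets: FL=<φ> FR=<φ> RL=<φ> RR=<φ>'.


duty=8 offsets: FL=0 FR=5 RL=0 RR=6

duty β = stance ticks per leg = 8
FL: stance ticks = 8; W→S at t=0 → φ=0
FR: stance ticks = 8; W→S at t=11 → φ=5
RL: stance ticks = 8; W→S at t=0 → φ=0
RR: stance ticks = 8; W→S at t=10 → φ=6


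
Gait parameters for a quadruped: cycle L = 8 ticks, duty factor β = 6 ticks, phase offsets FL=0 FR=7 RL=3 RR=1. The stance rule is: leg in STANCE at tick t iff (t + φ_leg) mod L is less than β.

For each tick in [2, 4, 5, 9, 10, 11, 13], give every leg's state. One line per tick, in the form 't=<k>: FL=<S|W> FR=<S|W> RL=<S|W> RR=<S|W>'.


t=2: FL=S FR=S RL=S RR=S
t=4: FL=S FR=S RL=W RR=S
t=5: FL=S FR=S RL=S RR=W
t=9: FL=S FR=S RL=S RR=S
t=10: FL=S FR=S RL=S RR=S
t=11: FL=S FR=S RL=W RR=S
t=13: FL=S FR=S RL=S RR=W

t=2: phase=(2,1,5,3) vs β=6 → FL=S FR=S RL=S RR=S
t=4: phase=(4,3,7,5) vs β=6 → FL=S FR=S RL=W RR=S
t=5: phase=(5,4,0,6) vs β=6 → FL=S FR=S RL=S RR=W
t=9: phase=(1,0,4,2) vs β=6 → FL=S FR=S RL=S RR=S
t=10: phase=(2,1,5,3) vs β=6 → FL=S FR=S RL=S RR=S
t=11: phase=(3,2,6,4) vs β=6 → FL=S FR=S RL=W RR=S
t=13: phase=(5,4,0,6) vs β=6 → FL=S FR=S RL=S RR=W


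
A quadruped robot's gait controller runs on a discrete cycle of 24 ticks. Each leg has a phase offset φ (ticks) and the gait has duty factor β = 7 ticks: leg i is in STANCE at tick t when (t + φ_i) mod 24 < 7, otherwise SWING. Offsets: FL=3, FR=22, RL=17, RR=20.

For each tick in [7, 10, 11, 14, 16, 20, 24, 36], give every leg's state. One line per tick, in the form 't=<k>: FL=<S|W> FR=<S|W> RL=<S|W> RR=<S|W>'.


t=7: FL=W FR=S RL=S RR=S
t=10: FL=W FR=W RL=S RR=S
t=11: FL=W FR=W RL=S RR=W
t=14: FL=W FR=W RL=W RR=W
t=16: FL=W FR=W RL=W RR=W
t=20: FL=W FR=W RL=W RR=W
t=24: FL=S FR=W RL=W RR=W
t=36: FL=W FR=W RL=S RR=W

t=7: phase=(10,5,0,3) vs β=7 → FL=W FR=S RL=S RR=S
t=10: phase=(13,8,3,6) vs β=7 → FL=W FR=W RL=S RR=S
t=11: phase=(14,9,4,7) vs β=7 → FL=W FR=W RL=S RR=W
t=14: phase=(17,12,7,10) vs β=7 → FL=W FR=W RL=W RR=W
t=16: phase=(19,14,9,12) vs β=7 → FL=W FR=W RL=W RR=W
t=20: phase=(23,18,13,16) vs β=7 → FL=W FR=W RL=W RR=W
t=24: phase=(3,22,17,20) vs β=7 → FL=S FR=W RL=W RR=W
t=36: phase=(15,10,5,8) vs β=7 → FL=W FR=W RL=S RR=W


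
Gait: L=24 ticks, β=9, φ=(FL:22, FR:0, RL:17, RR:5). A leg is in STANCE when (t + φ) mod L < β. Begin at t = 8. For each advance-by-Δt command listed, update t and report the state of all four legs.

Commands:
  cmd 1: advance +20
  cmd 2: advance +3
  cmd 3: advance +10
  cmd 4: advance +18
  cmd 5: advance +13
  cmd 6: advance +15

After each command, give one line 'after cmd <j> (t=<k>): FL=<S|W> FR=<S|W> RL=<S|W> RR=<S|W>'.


start t=8: FL=S FR=S RL=S RR=W
cmd 1: advance +20 → t=28, phase=(2,4,21,9) → FL=S FR=S RL=W RR=W
cmd 2: advance +3 → t=31, phase=(5,7,0,12) → FL=S FR=S RL=S RR=W
cmd 3: advance +10 → t=41, phase=(15,17,10,22) → FL=W FR=W RL=W RR=W
cmd 4: advance +18 → t=59, phase=(9,11,4,16) → FL=W FR=W RL=S RR=W
cmd 5: advance +13 → t=72, phase=(22,0,17,5) → FL=W FR=S RL=W RR=S
cmd 6: advance +15 → t=87, phase=(13,15,8,20) → FL=W FR=W RL=S RR=W

after cmd 1 (t=28): FL=S FR=S RL=W RR=W
after cmd 2 (t=31): FL=S FR=S RL=S RR=W
after cmd 3 (t=41): FL=W FR=W RL=W RR=W
after cmd 4 (t=59): FL=W FR=W RL=S RR=W
after cmd 5 (t=72): FL=W FR=S RL=W RR=S
after cmd 6 (t=87): FL=W FR=W RL=S RR=W


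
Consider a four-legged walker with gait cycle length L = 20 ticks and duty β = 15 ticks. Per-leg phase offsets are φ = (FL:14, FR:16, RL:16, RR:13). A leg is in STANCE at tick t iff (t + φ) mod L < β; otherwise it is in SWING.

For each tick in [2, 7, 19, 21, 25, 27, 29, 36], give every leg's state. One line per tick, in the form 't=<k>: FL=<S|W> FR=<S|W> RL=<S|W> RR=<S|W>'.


t=2: phase=(16,18,18,15) vs β=15 → FL=W FR=W RL=W RR=W
t=7: phase=(1,3,3,0) vs β=15 → FL=S FR=S RL=S RR=S
t=19: phase=(13,15,15,12) vs β=15 → FL=S FR=W RL=W RR=S
t=21: phase=(15,17,17,14) vs β=15 → FL=W FR=W RL=W RR=S
t=25: phase=(19,1,1,18) vs β=15 → FL=W FR=S RL=S RR=W
t=27: phase=(1,3,3,0) vs β=15 → FL=S FR=S RL=S RR=S
t=29: phase=(3,5,5,2) vs β=15 → FL=S FR=S RL=S RR=S
t=36: phase=(10,12,12,9) vs β=15 → FL=S FR=S RL=S RR=S

t=2: FL=W FR=W RL=W RR=W
t=7: FL=S FR=S RL=S RR=S
t=19: FL=S FR=W RL=W RR=S
t=21: FL=W FR=W RL=W RR=S
t=25: FL=W FR=S RL=S RR=W
t=27: FL=S FR=S RL=S RR=S
t=29: FL=S FR=S RL=S RR=S
t=36: FL=S FR=S RL=S RR=S


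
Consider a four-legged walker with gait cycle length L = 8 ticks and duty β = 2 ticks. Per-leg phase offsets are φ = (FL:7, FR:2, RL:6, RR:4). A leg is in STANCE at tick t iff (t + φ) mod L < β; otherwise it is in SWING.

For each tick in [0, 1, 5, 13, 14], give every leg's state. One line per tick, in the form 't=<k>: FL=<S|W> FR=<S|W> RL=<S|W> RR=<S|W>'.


t=0: phase=(7,2,6,4) vs β=2 → FL=W FR=W RL=W RR=W
t=1: phase=(0,3,7,5) vs β=2 → FL=S FR=W RL=W RR=W
t=5: phase=(4,7,3,1) vs β=2 → FL=W FR=W RL=W RR=S
t=13: phase=(4,7,3,1) vs β=2 → FL=W FR=W RL=W RR=S
t=14: phase=(5,0,4,2) vs β=2 → FL=W FR=S RL=W RR=W

t=0: FL=W FR=W RL=W RR=W
t=1: FL=S FR=W RL=W RR=W
t=5: FL=W FR=W RL=W RR=S
t=13: FL=W FR=W RL=W RR=S
t=14: FL=W FR=S RL=W RR=W


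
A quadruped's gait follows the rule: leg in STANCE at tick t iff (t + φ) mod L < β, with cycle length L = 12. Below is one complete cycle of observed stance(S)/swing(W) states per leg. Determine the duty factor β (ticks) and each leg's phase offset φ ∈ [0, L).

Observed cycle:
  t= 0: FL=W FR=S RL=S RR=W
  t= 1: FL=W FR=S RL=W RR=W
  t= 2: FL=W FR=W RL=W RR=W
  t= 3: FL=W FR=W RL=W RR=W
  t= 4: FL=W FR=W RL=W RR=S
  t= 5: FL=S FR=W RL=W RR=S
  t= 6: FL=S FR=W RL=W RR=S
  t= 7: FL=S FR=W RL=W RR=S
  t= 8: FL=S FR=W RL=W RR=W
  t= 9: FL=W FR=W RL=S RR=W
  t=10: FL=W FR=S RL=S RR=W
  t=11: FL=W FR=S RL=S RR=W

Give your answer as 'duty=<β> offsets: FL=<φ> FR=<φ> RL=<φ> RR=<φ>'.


duty β = stance ticks per leg = 4
FL: stance ticks = 4; W→S at t=5 → φ=7
FR: stance ticks = 4; W→S at t=10 → φ=2
RL: stance ticks = 4; W→S at t=9 → φ=3
RR: stance ticks = 4; W→S at t=4 → φ=8

duty=4 offsets: FL=7 FR=2 RL=3 RR=8


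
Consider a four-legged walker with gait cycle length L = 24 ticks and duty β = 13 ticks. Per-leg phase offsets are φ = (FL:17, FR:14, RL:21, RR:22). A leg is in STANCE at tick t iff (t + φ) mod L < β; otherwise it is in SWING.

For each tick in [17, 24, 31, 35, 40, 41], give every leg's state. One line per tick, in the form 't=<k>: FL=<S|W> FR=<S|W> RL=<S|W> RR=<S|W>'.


t=17: phase=(10,7,14,15) vs β=13 → FL=S FR=S RL=W RR=W
t=24: phase=(17,14,21,22) vs β=13 → FL=W FR=W RL=W RR=W
t=31: phase=(0,21,4,5) vs β=13 → FL=S FR=W RL=S RR=S
t=35: phase=(4,1,8,9) vs β=13 → FL=S FR=S RL=S RR=S
t=40: phase=(9,6,13,14) vs β=13 → FL=S FR=S RL=W RR=W
t=41: phase=(10,7,14,15) vs β=13 → FL=S FR=S RL=W RR=W

t=17: FL=S FR=S RL=W RR=W
t=24: FL=W FR=W RL=W RR=W
t=31: FL=S FR=W RL=S RR=S
t=35: FL=S FR=S RL=S RR=S
t=40: FL=S FR=S RL=W RR=W
t=41: FL=S FR=S RL=W RR=W


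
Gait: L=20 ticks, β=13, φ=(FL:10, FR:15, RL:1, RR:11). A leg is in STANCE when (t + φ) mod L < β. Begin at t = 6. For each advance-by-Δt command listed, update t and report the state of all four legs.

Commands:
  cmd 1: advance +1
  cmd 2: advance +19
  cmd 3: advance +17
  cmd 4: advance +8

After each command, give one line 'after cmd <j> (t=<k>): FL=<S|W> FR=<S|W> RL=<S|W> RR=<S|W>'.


start t=6: FL=W FR=S RL=S RR=W
cmd 1: advance +1 → t=7, phase=(17,2,8,18) → FL=W FR=S RL=S RR=W
cmd 2: advance +19 → t=26, phase=(16,1,7,17) → FL=W FR=S RL=S RR=W
cmd 3: advance +17 → t=43, phase=(13,18,4,14) → FL=W FR=W RL=S RR=W
cmd 4: advance +8 → t=51, phase=(1,6,12,2) → FL=S FR=S RL=S RR=S

after cmd 1 (t=7): FL=W FR=S RL=S RR=W
after cmd 2 (t=26): FL=W FR=S RL=S RR=W
after cmd 3 (t=43): FL=W FR=W RL=S RR=W
after cmd 4 (t=51): FL=S FR=S RL=S RR=S


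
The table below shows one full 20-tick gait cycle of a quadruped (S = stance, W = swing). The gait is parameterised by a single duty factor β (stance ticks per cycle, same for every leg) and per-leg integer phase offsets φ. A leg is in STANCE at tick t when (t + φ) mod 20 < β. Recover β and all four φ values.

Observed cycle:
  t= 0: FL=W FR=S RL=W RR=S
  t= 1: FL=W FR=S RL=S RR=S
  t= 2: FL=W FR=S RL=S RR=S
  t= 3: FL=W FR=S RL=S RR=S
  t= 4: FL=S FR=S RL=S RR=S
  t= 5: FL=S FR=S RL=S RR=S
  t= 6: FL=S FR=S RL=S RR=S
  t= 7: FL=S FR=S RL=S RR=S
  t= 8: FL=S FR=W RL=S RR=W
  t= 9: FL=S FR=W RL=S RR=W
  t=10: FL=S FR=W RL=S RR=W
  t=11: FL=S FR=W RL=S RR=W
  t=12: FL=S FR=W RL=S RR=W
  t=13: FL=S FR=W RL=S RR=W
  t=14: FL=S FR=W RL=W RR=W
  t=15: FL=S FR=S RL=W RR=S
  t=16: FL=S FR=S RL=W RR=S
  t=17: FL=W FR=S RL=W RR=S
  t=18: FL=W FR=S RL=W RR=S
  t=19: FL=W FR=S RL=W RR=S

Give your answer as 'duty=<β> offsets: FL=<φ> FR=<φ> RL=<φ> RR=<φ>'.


duty β = stance ticks per leg = 13
FL: stance ticks = 13; W→S at t=4 → φ=16
FR: stance ticks = 13; W→S at t=15 → φ=5
RL: stance ticks = 13; W→S at t=1 → φ=19
RR: stance ticks = 13; W→S at t=15 → φ=5

duty=13 offsets: FL=16 FR=5 RL=19 RR=5


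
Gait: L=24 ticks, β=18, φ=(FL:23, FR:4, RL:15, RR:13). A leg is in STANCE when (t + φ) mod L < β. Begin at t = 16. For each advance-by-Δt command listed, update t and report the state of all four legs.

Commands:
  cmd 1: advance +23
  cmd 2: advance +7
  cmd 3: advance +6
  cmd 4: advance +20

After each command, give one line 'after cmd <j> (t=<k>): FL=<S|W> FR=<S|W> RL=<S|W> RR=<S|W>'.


start t=16: FL=S FR=W RL=S RR=S
cmd 1: advance +23 → t=39, phase=(14,19,6,4) → FL=S FR=W RL=S RR=S
cmd 2: advance +7 → t=46, phase=(21,2,13,11) → FL=W FR=S RL=S RR=S
cmd 3: advance +6 → t=52, phase=(3,8,19,17) → FL=S FR=S RL=W RR=S
cmd 4: advance +20 → t=72, phase=(23,4,15,13) → FL=W FR=S RL=S RR=S

after cmd 1 (t=39): FL=S FR=W RL=S RR=S
after cmd 2 (t=46): FL=W FR=S RL=S RR=S
after cmd 3 (t=52): FL=S FR=S RL=W RR=S
after cmd 4 (t=72): FL=W FR=S RL=S RR=S


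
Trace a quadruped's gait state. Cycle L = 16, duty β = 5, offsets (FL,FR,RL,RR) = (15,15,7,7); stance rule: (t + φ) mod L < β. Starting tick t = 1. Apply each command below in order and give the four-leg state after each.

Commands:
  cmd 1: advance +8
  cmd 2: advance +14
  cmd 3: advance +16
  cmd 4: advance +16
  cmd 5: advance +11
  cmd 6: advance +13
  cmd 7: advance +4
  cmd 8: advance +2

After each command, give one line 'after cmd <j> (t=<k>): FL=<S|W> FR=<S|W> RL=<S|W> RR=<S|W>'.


start t=1: FL=S FR=S RL=W RR=W
cmd 1: advance +8 → t=9, phase=(8,8,0,0) → FL=W FR=W RL=S RR=S
cmd 2: advance +14 → t=23, phase=(6,6,14,14) → FL=W FR=W RL=W RR=W
cmd 3: advance +16 → t=39, phase=(6,6,14,14) → FL=W FR=W RL=W RR=W
cmd 4: advance +16 → t=55, phase=(6,6,14,14) → FL=W FR=W RL=W RR=W
cmd 5: advance +11 → t=66, phase=(1,1,9,9) → FL=S FR=S RL=W RR=W
cmd 6: advance +13 → t=79, phase=(14,14,6,6) → FL=W FR=W RL=W RR=W
cmd 7: advance +4 → t=83, phase=(2,2,10,10) → FL=S FR=S RL=W RR=W
cmd 8: advance +2 → t=85, phase=(4,4,12,12) → FL=S FR=S RL=W RR=W

after cmd 1 (t=9): FL=W FR=W RL=S RR=S
after cmd 2 (t=23): FL=W FR=W RL=W RR=W
after cmd 3 (t=39): FL=W FR=W RL=W RR=W
after cmd 4 (t=55): FL=W FR=W RL=W RR=W
after cmd 5 (t=66): FL=S FR=S RL=W RR=W
after cmd 6 (t=79): FL=W FR=W RL=W RR=W
after cmd 7 (t=83): FL=S FR=S RL=W RR=W
after cmd 8 (t=85): FL=S FR=S RL=W RR=W


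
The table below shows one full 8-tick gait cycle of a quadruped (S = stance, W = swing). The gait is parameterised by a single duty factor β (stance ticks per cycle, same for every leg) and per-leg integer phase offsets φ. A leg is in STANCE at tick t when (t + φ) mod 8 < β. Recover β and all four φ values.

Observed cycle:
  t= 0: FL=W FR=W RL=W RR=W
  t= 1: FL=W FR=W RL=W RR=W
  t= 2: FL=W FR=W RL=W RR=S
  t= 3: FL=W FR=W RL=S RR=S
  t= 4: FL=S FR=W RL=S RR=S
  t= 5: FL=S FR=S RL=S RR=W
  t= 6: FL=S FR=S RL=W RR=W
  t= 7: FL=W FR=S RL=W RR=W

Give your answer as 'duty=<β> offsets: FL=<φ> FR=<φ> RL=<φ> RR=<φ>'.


duty=3 offsets: FL=4 FR=3 RL=5 RR=6

duty β = stance ticks per leg = 3
FL: stance ticks = 3; W→S at t=4 → φ=4
FR: stance ticks = 3; W→S at t=5 → φ=3
RL: stance ticks = 3; W→S at t=3 → φ=5
RR: stance ticks = 3; W→S at t=2 → φ=6


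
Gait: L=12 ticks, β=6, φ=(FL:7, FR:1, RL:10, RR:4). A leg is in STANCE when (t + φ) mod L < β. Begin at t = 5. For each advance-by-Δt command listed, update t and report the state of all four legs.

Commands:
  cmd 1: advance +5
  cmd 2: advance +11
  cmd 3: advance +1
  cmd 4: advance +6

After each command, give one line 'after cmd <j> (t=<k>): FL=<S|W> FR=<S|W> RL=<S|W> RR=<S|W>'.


start t=5: FL=S FR=W RL=S RR=W
cmd 1: advance +5 → t=10, phase=(5,11,8,2) → FL=S FR=W RL=W RR=S
cmd 2: advance +11 → t=21, phase=(4,10,7,1) → FL=S FR=W RL=W RR=S
cmd 3: advance +1 → t=22, phase=(5,11,8,2) → FL=S FR=W RL=W RR=S
cmd 4: advance +6 → t=28, phase=(11,5,2,8) → FL=W FR=S RL=S RR=W

after cmd 1 (t=10): FL=S FR=W RL=W RR=S
after cmd 2 (t=21): FL=S FR=W RL=W RR=S
after cmd 3 (t=22): FL=S FR=W RL=W RR=S
after cmd 4 (t=28): FL=W FR=S RL=S RR=W


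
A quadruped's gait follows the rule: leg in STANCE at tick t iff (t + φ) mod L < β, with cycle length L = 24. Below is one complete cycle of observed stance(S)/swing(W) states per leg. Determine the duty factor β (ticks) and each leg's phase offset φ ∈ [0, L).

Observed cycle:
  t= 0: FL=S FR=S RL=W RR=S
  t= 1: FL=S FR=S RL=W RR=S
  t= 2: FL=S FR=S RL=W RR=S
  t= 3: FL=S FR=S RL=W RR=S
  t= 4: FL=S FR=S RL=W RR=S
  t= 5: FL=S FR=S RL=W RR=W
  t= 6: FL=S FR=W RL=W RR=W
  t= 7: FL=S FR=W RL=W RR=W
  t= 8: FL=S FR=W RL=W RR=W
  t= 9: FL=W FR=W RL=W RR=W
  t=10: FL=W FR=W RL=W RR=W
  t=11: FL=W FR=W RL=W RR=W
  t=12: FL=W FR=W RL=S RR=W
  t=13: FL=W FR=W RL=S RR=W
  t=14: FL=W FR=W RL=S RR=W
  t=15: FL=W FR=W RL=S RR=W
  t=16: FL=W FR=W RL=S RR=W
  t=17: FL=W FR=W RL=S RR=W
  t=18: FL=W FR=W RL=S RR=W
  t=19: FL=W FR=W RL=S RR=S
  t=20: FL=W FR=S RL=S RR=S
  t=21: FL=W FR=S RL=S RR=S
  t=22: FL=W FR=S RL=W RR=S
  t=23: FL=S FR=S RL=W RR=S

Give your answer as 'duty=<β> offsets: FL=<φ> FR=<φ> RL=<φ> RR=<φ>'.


duty=10 offsets: FL=1 FR=4 RL=12 RR=5

duty β = stance ticks per leg = 10
FL: stance ticks = 10; W→S at t=23 → φ=1
FR: stance ticks = 10; W→S at t=20 → φ=4
RL: stance ticks = 10; W→S at t=12 → φ=12
RR: stance ticks = 10; W→S at t=19 → φ=5


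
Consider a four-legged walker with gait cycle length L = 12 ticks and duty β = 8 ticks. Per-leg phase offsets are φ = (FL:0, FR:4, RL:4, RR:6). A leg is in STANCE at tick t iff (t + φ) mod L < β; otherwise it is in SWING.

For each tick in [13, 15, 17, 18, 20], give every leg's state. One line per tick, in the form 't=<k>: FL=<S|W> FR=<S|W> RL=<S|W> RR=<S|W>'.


t=13: phase=(1,5,5,7) vs β=8 → FL=S FR=S RL=S RR=S
t=15: phase=(3,7,7,9) vs β=8 → FL=S FR=S RL=S RR=W
t=17: phase=(5,9,9,11) vs β=8 → FL=S FR=W RL=W RR=W
t=18: phase=(6,10,10,0) vs β=8 → FL=S FR=W RL=W RR=S
t=20: phase=(8,0,0,2) vs β=8 → FL=W FR=S RL=S RR=S

t=13: FL=S FR=S RL=S RR=S
t=15: FL=S FR=S RL=S RR=W
t=17: FL=S FR=W RL=W RR=W
t=18: FL=S FR=W RL=W RR=S
t=20: FL=W FR=S RL=S RR=S


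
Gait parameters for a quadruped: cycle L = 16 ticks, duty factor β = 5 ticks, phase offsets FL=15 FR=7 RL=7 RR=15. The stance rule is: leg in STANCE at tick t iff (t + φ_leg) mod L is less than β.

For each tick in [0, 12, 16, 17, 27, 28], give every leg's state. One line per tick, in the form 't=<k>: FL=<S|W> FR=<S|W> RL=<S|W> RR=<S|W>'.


t=0: phase=(15,7,7,15) vs β=5 → FL=W FR=W RL=W RR=W
t=12: phase=(11,3,3,11) vs β=5 → FL=W FR=S RL=S RR=W
t=16: phase=(15,7,7,15) vs β=5 → FL=W FR=W RL=W RR=W
t=17: phase=(0,8,8,0) vs β=5 → FL=S FR=W RL=W RR=S
t=27: phase=(10,2,2,10) vs β=5 → FL=W FR=S RL=S RR=W
t=28: phase=(11,3,3,11) vs β=5 → FL=W FR=S RL=S RR=W

t=0: FL=W FR=W RL=W RR=W
t=12: FL=W FR=S RL=S RR=W
t=16: FL=W FR=W RL=W RR=W
t=17: FL=S FR=W RL=W RR=S
t=27: FL=W FR=S RL=S RR=W
t=28: FL=W FR=S RL=S RR=W


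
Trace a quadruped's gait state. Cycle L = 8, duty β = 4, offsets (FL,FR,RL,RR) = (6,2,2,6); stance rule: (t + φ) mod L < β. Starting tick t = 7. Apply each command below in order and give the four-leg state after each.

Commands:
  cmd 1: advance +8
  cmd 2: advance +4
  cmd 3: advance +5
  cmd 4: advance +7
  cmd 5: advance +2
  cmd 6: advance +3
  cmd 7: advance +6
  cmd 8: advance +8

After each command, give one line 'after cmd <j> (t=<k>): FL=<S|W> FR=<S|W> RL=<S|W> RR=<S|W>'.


start t=7: FL=W FR=S RL=S RR=W
cmd 1: advance +8 → t=15, phase=(5,1,1,5) → FL=W FR=S RL=S RR=W
cmd 2: advance +4 → t=19, phase=(1,5,5,1) → FL=S FR=W RL=W RR=S
cmd 3: advance +5 → t=24, phase=(6,2,2,6) → FL=W FR=S RL=S RR=W
cmd 4: advance +7 → t=31, phase=(5,1,1,5) → FL=W FR=S RL=S RR=W
cmd 5: advance +2 → t=33, phase=(7,3,3,7) → FL=W FR=S RL=S RR=W
cmd 6: advance +3 → t=36, phase=(2,6,6,2) → FL=S FR=W RL=W RR=S
cmd 7: advance +6 → t=42, phase=(0,4,4,0) → FL=S FR=W RL=W RR=S
cmd 8: advance +8 → t=50, phase=(0,4,4,0) → FL=S FR=W RL=W RR=S

after cmd 1 (t=15): FL=W FR=S RL=S RR=W
after cmd 2 (t=19): FL=S FR=W RL=W RR=S
after cmd 3 (t=24): FL=W FR=S RL=S RR=W
after cmd 4 (t=31): FL=W FR=S RL=S RR=W
after cmd 5 (t=33): FL=W FR=S RL=S RR=W
after cmd 6 (t=36): FL=S FR=W RL=W RR=S
after cmd 7 (t=42): FL=S FR=W RL=W RR=S
after cmd 8 (t=50): FL=S FR=W RL=W RR=S


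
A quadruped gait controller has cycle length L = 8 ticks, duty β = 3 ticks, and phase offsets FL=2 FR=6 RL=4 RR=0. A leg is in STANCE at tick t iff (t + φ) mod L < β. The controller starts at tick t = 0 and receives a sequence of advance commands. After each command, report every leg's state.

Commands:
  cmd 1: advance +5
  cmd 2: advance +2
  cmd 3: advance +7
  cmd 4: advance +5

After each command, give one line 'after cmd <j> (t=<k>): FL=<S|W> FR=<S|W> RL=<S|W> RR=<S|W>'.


start t=0: FL=S FR=W RL=W RR=S
cmd 1: advance +5 → t=5, phase=(7,3,1,5) → FL=W FR=W RL=S RR=W
cmd 2: advance +2 → t=7, phase=(1,5,3,7) → FL=S FR=W RL=W RR=W
cmd 3: advance +7 → t=14, phase=(0,4,2,6) → FL=S FR=W RL=S RR=W
cmd 4: advance +5 → t=19, phase=(5,1,7,3) → FL=W FR=S RL=W RR=W

after cmd 1 (t=5): FL=W FR=W RL=S RR=W
after cmd 2 (t=7): FL=S FR=W RL=W RR=W
after cmd 3 (t=14): FL=S FR=W RL=S RR=W
after cmd 4 (t=19): FL=W FR=S RL=W RR=W


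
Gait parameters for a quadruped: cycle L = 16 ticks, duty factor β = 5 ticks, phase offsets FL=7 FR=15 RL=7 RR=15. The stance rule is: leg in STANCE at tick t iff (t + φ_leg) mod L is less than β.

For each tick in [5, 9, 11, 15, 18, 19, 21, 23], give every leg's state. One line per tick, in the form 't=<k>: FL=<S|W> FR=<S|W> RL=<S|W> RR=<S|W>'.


t=5: FL=W FR=S RL=W RR=S
t=9: FL=S FR=W RL=S RR=W
t=11: FL=S FR=W RL=S RR=W
t=15: FL=W FR=W RL=W RR=W
t=18: FL=W FR=S RL=W RR=S
t=19: FL=W FR=S RL=W RR=S
t=21: FL=W FR=S RL=W RR=S
t=23: FL=W FR=W RL=W RR=W

t=5: phase=(12,4,12,4) vs β=5 → FL=W FR=S RL=W RR=S
t=9: phase=(0,8,0,8) vs β=5 → FL=S FR=W RL=S RR=W
t=11: phase=(2,10,2,10) vs β=5 → FL=S FR=W RL=S RR=W
t=15: phase=(6,14,6,14) vs β=5 → FL=W FR=W RL=W RR=W
t=18: phase=(9,1,9,1) vs β=5 → FL=W FR=S RL=W RR=S
t=19: phase=(10,2,10,2) vs β=5 → FL=W FR=S RL=W RR=S
t=21: phase=(12,4,12,4) vs β=5 → FL=W FR=S RL=W RR=S
t=23: phase=(14,6,14,6) vs β=5 → FL=W FR=W RL=W RR=W


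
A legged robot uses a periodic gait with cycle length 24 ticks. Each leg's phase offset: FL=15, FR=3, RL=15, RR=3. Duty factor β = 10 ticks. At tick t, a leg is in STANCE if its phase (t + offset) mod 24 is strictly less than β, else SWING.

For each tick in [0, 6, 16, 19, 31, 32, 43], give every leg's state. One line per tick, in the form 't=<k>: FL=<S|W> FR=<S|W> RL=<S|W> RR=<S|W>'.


t=0: phase=(15,3,15,3) vs β=10 → FL=W FR=S RL=W RR=S
t=6: phase=(21,9,21,9) vs β=10 → FL=W FR=S RL=W RR=S
t=16: phase=(7,19,7,19) vs β=10 → FL=S FR=W RL=S RR=W
t=19: phase=(10,22,10,22) vs β=10 → FL=W FR=W RL=W RR=W
t=31: phase=(22,10,22,10) vs β=10 → FL=W FR=W RL=W RR=W
t=32: phase=(23,11,23,11) vs β=10 → FL=W FR=W RL=W RR=W
t=43: phase=(10,22,10,22) vs β=10 → FL=W FR=W RL=W RR=W

t=0: FL=W FR=S RL=W RR=S
t=6: FL=W FR=S RL=W RR=S
t=16: FL=S FR=W RL=S RR=W
t=19: FL=W FR=W RL=W RR=W
t=31: FL=W FR=W RL=W RR=W
t=32: FL=W FR=W RL=W RR=W
t=43: FL=W FR=W RL=W RR=W


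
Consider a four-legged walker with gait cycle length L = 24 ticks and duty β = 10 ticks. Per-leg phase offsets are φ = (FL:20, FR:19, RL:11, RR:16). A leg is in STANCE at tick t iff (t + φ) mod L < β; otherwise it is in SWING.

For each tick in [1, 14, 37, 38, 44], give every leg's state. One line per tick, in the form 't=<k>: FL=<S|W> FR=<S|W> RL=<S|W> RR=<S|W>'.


t=1: FL=W FR=W RL=W RR=W
t=14: FL=W FR=S RL=S RR=S
t=37: FL=S FR=S RL=S RR=S
t=38: FL=W FR=S RL=S RR=S
t=44: FL=W FR=W RL=S RR=W

t=1: phase=(21,20,12,17) vs β=10 → FL=W FR=W RL=W RR=W
t=14: phase=(10,9,1,6) vs β=10 → FL=W FR=S RL=S RR=S
t=37: phase=(9,8,0,5) vs β=10 → FL=S FR=S RL=S RR=S
t=38: phase=(10,9,1,6) vs β=10 → FL=W FR=S RL=S RR=S
t=44: phase=(16,15,7,12) vs β=10 → FL=W FR=W RL=S RR=W


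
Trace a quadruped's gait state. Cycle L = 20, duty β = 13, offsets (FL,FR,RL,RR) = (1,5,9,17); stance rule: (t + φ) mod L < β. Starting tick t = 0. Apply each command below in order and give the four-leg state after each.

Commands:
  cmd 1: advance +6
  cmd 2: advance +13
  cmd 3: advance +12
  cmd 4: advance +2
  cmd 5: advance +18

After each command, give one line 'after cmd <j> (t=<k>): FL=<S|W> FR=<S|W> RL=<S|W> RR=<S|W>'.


after cmd 1 (t=6): FL=S FR=S RL=W RR=S
after cmd 2 (t=19): FL=S FR=S RL=S RR=W
after cmd 3 (t=31): FL=S FR=W RL=S RR=S
after cmd 4 (t=33): FL=W FR=W RL=S RR=S
after cmd 5 (t=51): FL=S FR=W RL=S RR=S

start t=0: FL=S FR=S RL=S RR=W
cmd 1: advance +6 → t=6, phase=(7,11,15,3) → FL=S FR=S RL=W RR=S
cmd 2: advance +13 → t=19, phase=(0,4,8,16) → FL=S FR=S RL=S RR=W
cmd 3: advance +12 → t=31, phase=(12,16,0,8) → FL=S FR=W RL=S RR=S
cmd 4: advance +2 → t=33, phase=(14,18,2,10) → FL=W FR=W RL=S RR=S
cmd 5: advance +18 → t=51, phase=(12,16,0,8) → FL=S FR=W RL=S RR=S


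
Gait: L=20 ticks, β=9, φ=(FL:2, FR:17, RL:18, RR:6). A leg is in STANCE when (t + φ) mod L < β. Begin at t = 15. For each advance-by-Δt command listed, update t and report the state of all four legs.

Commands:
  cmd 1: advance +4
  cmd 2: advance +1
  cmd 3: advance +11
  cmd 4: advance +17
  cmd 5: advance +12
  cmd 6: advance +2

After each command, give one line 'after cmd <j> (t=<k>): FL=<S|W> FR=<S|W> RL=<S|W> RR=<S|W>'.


after cmd 1 (t=19): FL=S FR=W RL=W RR=S
after cmd 2 (t=20): FL=S FR=W RL=W RR=S
after cmd 3 (t=31): FL=W FR=S RL=W RR=W
after cmd 4 (t=48): FL=W FR=S RL=S RR=W
after cmd 5 (t=60): FL=S FR=W RL=W RR=S
after cmd 6 (t=62): FL=S FR=W RL=S RR=S

start t=15: FL=W FR=W RL=W RR=S
cmd 1: advance +4 → t=19, phase=(1,16,17,5) → FL=S FR=W RL=W RR=S
cmd 2: advance +1 → t=20, phase=(2,17,18,6) → FL=S FR=W RL=W RR=S
cmd 3: advance +11 → t=31, phase=(13,8,9,17) → FL=W FR=S RL=W RR=W
cmd 4: advance +17 → t=48, phase=(10,5,6,14) → FL=W FR=S RL=S RR=W
cmd 5: advance +12 → t=60, phase=(2,17,18,6) → FL=S FR=W RL=W RR=S
cmd 6: advance +2 → t=62, phase=(4,19,0,8) → FL=S FR=W RL=S RR=S


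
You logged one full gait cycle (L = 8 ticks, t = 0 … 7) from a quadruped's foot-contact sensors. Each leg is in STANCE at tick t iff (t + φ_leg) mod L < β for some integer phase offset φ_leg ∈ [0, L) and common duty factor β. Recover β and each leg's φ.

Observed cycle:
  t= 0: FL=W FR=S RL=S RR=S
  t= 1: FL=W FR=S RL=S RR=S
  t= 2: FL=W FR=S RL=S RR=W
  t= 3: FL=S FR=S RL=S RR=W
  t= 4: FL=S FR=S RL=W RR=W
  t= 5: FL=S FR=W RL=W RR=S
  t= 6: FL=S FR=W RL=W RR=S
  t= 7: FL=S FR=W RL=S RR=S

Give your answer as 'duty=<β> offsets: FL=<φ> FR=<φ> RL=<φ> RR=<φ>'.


duty β = stance ticks per leg = 5
FL: stance ticks = 5; W→S at t=3 → φ=5
FR: stance ticks = 5; W→S at t=0 → φ=0
RL: stance ticks = 5; W→S at t=7 → φ=1
RR: stance ticks = 5; W→S at t=5 → φ=3

duty=5 offsets: FL=5 FR=0 RL=1 RR=3


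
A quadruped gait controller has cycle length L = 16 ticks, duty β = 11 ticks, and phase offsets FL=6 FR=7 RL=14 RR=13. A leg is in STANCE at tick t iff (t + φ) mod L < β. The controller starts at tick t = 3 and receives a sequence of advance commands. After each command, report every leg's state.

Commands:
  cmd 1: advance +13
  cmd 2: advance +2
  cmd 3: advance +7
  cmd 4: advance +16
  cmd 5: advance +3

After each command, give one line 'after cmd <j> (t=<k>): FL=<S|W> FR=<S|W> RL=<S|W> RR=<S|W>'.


start t=3: FL=S FR=S RL=S RR=S
cmd 1: advance +13 → t=16, phase=(6,7,14,13) → FL=S FR=S RL=W RR=W
cmd 2: advance +2 → t=18, phase=(8,9,0,15) → FL=S FR=S RL=S RR=W
cmd 3: advance +7 → t=25, phase=(15,0,7,6) → FL=W FR=S RL=S RR=S
cmd 4: advance +16 → t=41, phase=(15,0,7,6) → FL=W FR=S RL=S RR=S
cmd 5: advance +3 → t=44, phase=(2,3,10,9) → FL=S FR=S RL=S RR=S

after cmd 1 (t=16): FL=S FR=S RL=W RR=W
after cmd 2 (t=18): FL=S FR=S RL=S RR=W
after cmd 3 (t=25): FL=W FR=S RL=S RR=S
after cmd 4 (t=41): FL=W FR=S RL=S RR=S
after cmd 5 (t=44): FL=S FR=S RL=S RR=S


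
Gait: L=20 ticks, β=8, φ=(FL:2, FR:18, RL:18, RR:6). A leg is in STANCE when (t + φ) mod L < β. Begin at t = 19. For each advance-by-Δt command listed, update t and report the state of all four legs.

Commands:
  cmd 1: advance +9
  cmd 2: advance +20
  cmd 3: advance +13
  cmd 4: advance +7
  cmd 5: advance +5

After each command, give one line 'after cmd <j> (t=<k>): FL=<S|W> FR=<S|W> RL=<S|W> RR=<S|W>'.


start t=19: FL=S FR=W RL=W RR=S
cmd 1: advance +9 → t=28, phase=(10,6,6,14) → FL=W FR=S RL=S RR=W
cmd 2: advance +20 → t=48, phase=(10,6,6,14) → FL=W FR=S RL=S RR=W
cmd 3: advance +13 → t=61, phase=(3,19,19,7) → FL=S FR=W RL=W RR=S
cmd 4: advance +7 → t=68, phase=(10,6,6,14) → FL=W FR=S RL=S RR=W
cmd 5: advance +5 → t=73, phase=(15,11,11,19) → FL=W FR=W RL=W RR=W

after cmd 1 (t=28): FL=W FR=S RL=S RR=W
after cmd 2 (t=48): FL=W FR=S RL=S RR=W
after cmd 3 (t=61): FL=S FR=W RL=W RR=S
after cmd 4 (t=68): FL=W FR=S RL=S RR=W
after cmd 5 (t=73): FL=W FR=W RL=W RR=W


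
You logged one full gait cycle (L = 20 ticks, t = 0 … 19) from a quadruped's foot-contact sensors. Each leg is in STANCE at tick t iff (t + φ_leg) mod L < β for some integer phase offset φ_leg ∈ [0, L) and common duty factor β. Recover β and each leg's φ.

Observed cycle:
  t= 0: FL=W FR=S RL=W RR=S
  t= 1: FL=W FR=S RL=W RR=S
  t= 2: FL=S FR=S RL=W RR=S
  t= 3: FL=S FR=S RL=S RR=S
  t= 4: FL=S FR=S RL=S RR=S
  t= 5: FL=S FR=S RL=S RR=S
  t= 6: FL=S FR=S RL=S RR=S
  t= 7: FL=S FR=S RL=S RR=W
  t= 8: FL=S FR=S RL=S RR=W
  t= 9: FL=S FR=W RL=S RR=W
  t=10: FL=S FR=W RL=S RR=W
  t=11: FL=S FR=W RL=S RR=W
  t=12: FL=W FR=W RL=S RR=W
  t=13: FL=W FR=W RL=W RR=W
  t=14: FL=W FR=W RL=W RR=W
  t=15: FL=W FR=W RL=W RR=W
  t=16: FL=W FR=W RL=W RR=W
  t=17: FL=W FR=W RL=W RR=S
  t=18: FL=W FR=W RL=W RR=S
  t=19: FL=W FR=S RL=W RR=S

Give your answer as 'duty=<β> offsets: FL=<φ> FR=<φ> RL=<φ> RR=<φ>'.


duty β = stance ticks per leg = 10
FL: stance ticks = 10; W→S at t=2 → φ=18
FR: stance ticks = 10; W→S at t=19 → φ=1
RL: stance ticks = 10; W→S at t=3 → φ=17
RR: stance ticks = 10; W→S at t=17 → φ=3

duty=10 offsets: FL=18 FR=1 RL=17 RR=3


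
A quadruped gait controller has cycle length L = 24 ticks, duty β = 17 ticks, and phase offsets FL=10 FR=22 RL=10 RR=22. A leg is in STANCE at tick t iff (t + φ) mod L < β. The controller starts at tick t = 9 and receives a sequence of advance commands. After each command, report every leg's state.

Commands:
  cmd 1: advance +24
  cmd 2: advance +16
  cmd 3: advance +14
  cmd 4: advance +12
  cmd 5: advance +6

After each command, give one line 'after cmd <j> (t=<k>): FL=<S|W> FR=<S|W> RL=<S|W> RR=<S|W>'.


after cmd 1 (t=33): FL=W FR=S RL=W RR=S
after cmd 2 (t=49): FL=S FR=W RL=S RR=W
after cmd 3 (t=63): FL=S FR=S RL=S RR=S
after cmd 4 (t=75): FL=S FR=S RL=S RR=S
after cmd 5 (t=81): FL=W FR=S RL=W RR=S

start t=9: FL=W FR=S RL=W RR=S
cmd 1: advance +24 → t=33, phase=(19,7,19,7) → FL=W FR=S RL=W RR=S
cmd 2: advance +16 → t=49, phase=(11,23,11,23) → FL=S FR=W RL=S RR=W
cmd 3: advance +14 → t=63, phase=(1,13,1,13) → FL=S FR=S RL=S RR=S
cmd 4: advance +12 → t=75, phase=(13,1,13,1) → FL=S FR=S RL=S RR=S
cmd 5: advance +6 → t=81, phase=(19,7,19,7) → FL=W FR=S RL=W RR=S


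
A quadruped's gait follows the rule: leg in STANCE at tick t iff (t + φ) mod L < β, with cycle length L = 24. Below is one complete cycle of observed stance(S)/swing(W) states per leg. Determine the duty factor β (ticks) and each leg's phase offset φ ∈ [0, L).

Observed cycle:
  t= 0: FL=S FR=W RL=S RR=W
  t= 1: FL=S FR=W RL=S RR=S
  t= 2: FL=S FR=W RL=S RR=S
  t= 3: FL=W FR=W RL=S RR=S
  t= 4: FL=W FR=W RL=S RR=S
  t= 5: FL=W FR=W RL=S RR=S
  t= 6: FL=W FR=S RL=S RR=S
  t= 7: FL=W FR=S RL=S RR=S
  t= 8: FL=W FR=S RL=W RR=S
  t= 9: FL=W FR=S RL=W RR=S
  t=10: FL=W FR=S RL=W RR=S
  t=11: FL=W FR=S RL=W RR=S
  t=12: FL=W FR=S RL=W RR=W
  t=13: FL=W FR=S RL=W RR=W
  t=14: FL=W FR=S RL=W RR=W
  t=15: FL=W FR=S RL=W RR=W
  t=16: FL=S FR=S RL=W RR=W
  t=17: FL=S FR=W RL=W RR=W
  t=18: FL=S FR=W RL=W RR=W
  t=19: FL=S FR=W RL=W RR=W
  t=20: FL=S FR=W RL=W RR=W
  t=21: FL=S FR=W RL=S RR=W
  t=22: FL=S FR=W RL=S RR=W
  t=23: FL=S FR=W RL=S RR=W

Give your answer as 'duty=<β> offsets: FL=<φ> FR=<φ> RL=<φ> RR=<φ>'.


duty β = stance ticks per leg = 11
FL: stance ticks = 11; W→S at t=16 → φ=8
FR: stance ticks = 11; W→S at t=6 → φ=18
RL: stance ticks = 11; W→S at t=21 → φ=3
RR: stance ticks = 11; W→S at t=1 → φ=23

duty=11 offsets: FL=8 FR=18 RL=3 RR=23


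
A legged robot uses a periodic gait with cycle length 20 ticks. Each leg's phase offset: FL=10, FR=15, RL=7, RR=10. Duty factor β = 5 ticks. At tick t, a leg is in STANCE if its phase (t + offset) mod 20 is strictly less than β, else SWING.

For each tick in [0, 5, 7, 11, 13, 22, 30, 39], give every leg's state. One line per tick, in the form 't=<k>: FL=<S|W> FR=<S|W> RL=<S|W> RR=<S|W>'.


t=0: FL=W FR=W RL=W RR=W
t=5: FL=W FR=S RL=W RR=W
t=7: FL=W FR=S RL=W RR=W
t=11: FL=S FR=W RL=W RR=S
t=13: FL=S FR=W RL=S RR=S
t=22: FL=W FR=W RL=W RR=W
t=30: FL=S FR=W RL=W RR=S
t=39: FL=W FR=W RL=W RR=W

t=0: phase=(10,15,7,10) vs β=5 → FL=W FR=W RL=W RR=W
t=5: phase=(15,0,12,15) vs β=5 → FL=W FR=S RL=W RR=W
t=7: phase=(17,2,14,17) vs β=5 → FL=W FR=S RL=W RR=W
t=11: phase=(1,6,18,1) vs β=5 → FL=S FR=W RL=W RR=S
t=13: phase=(3,8,0,3) vs β=5 → FL=S FR=W RL=S RR=S
t=22: phase=(12,17,9,12) vs β=5 → FL=W FR=W RL=W RR=W
t=30: phase=(0,5,17,0) vs β=5 → FL=S FR=W RL=W RR=S
t=39: phase=(9,14,6,9) vs β=5 → FL=W FR=W RL=W RR=W


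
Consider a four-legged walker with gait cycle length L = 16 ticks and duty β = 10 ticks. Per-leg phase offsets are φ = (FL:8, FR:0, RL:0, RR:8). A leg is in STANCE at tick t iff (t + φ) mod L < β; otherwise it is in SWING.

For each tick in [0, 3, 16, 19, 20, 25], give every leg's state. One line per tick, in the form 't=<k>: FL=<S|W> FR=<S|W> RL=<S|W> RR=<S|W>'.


t=0: FL=S FR=S RL=S RR=S
t=3: FL=W FR=S RL=S RR=W
t=16: FL=S FR=S RL=S RR=S
t=19: FL=W FR=S RL=S RR=W
t=20: FL=W FR=S RL=S RR=W
t=25: FL=S FR=S RL=S RR=S

t=0: phase=(8,0,0,8) vs β=10 → FL=S FR=S RL=S RR=S
t=3: phase=(11,3,3,11) vs β=10 → FL=W FR=S RL=S RR=W
t=16: phase=(8,0,0,8) vs β=10 → FL=S FR=S RL=S RR=S
t=19: phase=(11,3,3,11) vs β=10 → FL=W FR=S RL=S RR=W
t=20: phase=(12,4,4,12) vs β=10 → FL=W FR=S RL=S RR=W
t=25: phase=(1,9,9,1) vs β=10 → FL=S FR=S RL=S RR=S


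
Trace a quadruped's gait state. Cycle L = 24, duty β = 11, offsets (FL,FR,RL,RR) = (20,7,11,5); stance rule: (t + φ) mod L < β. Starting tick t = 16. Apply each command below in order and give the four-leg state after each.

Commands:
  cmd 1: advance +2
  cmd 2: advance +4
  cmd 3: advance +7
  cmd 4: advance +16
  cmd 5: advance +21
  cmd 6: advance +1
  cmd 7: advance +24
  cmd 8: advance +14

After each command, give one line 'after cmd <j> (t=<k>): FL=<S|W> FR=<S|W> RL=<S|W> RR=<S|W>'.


start t=16: FL=W FR=W RL=S RR=W
cmd 1: advance +2 → t=18, phase=(14,1,5,23) → FL=W FR=S RL=S RR=W
cmd 2: advance +4 → t=22, phase=(18,5,9,3) → FL=W FR=S RL=S RR=S
cmd 3: advance +7 → t=29, phase=(1,12,16,10) → FL=S FR=W RL=W RR=S
cmd 4: advance +16 → t=45, phase=(17,4,8,2) → FL=W FR=S RL=S RR=S
cmd 5: advance +21 → t=66, phase=(14,1,5,23) → FL=W FR=S RL=S RR=W
cmd 6: advance +1 → t=67, phase=(15,2,6,0) → FL=W FR=S RL=S RR=S
cmd 7: advance +24 → t=91, phase=(15,2,6,0) → FL=W FR=S RL=S RR=S
cmd 8: advance +14 → t=105, phase=(5,16,20,14) → FL=S FR=W RL=W RR=W

after cmd 1 (t=18): FL=W FR=S RL=S RR=W
after cmd 2 (t=22): FL=W FR=S RL=S RR=S
after cmd 3 (t=29): FL=S FR=W RL=W RR=S
after cmd 4 (t=45): FL=W FR=S RL=S RR=S
after cmd 5 (t=66): FL=W FR=S RL=S RR=W
after cmd 6 (t=67): FL=W FR=S RL=S RR=S
after cmd 7 (t=91): FL=W FR=S RL=S RR=S
after cmd 8 (t=105): FL=S FR=W RL=W RR=W
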